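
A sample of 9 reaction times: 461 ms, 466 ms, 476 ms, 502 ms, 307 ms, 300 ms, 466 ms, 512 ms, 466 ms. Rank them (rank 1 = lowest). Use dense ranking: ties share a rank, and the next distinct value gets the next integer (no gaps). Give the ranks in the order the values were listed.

3, 4, 5, 6, 2, 1, 4, 7, 4

Sorted (ascending): 300, 307, 461, 466, 466, 466, 476, 502, 512
The 3 values of 466 share dense rank 4.
Remaining distinct values take the next consecutive integers.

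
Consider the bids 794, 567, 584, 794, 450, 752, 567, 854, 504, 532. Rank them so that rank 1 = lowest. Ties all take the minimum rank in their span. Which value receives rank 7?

Sorted (ascending): 450, 504, 532, 567, 567, 584, 752, 794, 794, 854
The 2 values of 567 occupy positions 4–5 → each gets rank 4.
The 2 values of 794 occupy positions 8–9 → each gets rank 8.
Rank 7 → value 752.

752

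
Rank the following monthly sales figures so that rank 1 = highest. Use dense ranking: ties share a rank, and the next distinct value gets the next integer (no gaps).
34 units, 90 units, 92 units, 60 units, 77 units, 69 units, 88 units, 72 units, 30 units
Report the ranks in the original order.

8, 2, 1, 7, 4, 6, 3, 5, 9

Sorted (descending): 92, 90, 88, 77, 72, 69, 60, 34, 30
No ties — each value takes its position as its rank.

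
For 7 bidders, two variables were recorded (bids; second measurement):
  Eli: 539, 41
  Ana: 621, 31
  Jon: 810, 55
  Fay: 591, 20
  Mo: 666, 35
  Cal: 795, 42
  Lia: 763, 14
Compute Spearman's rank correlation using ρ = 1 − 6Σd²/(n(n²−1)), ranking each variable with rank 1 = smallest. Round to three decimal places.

0.429

Ranks of variable 1: 1, 3, 7, 2, 4, 6, 5
Ranks of variable 2: 5, 3, 7, 2, 4, 6, 1
d = r₁ − r₂: -4, 0, 0, 0, 0, 0, 4
d²: 16, 0, 0, 0, 0, 0, 16; Σd² = 32
ρ = 1 − 6·32/(7·48) = 1 − 192/336 = 0.429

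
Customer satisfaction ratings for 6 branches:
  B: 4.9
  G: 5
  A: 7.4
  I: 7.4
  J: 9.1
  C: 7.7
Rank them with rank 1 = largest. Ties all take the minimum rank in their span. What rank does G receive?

Sorted (descending): 9.1, 7.7, 7.4, 7.4, 5, 4.9
The 2 values of 7.4 occupy positions 3–4 → each gets rank 3.
G has value 5 → rank 5.

5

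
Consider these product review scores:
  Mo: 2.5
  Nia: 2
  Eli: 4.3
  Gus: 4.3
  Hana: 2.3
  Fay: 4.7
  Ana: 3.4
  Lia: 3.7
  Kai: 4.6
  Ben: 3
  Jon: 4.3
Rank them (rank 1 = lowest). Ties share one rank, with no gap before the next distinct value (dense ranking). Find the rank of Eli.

7

Sorted (ascending): 2, 2.3, 2.5, 3, 3.4, 3.7, 4.3, 4.3, 4.3, 4.6, 4.7
The 3 values of 4.3 share dense rank 7.
Remaining distinct values take the next consecutive integers.
Eli has value 4.3 → rank 7.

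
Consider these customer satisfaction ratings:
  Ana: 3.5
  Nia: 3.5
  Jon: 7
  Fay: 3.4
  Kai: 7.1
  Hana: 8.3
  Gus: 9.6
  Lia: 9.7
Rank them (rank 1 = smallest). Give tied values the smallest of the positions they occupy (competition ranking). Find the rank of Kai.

Sorted (ascending): 3.4, 3.5, 3.5, 7, 7.1, 8.3, 9.6, 9.7
The 2 values of 3.5 occupy positions 2–3 → each gets rank 2.
Kai has value 7.1 → rank 5.

5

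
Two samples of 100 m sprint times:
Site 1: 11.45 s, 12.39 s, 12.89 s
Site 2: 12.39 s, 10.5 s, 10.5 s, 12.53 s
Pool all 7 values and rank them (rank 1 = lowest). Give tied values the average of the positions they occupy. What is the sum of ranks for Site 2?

13.5

Sorted (ascending): 10.5, 10.5, 11.45, 12.39, 12.39, 12.53, 12.89
The 2 values of 10.5 occupy positions 1–2 → average rank (1+2)/2 = 1.5.
The 2 values of 12.39 occupy positions 4–5 → average rank (4+5)/2 = 4.5.
Site 2 values → pooled ranks: 12.39→4.5, 10.5→1.5, 10.5→1.5, 12.53→6
Rank sum = 4.5 + 1.5 + 1.5 + 6 = 13.5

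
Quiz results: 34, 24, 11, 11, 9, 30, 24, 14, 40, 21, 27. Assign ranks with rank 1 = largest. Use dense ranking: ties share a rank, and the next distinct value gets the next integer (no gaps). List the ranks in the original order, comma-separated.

2, 5, 8, 8, 9, 3, 5, 7, 1, 6, 4

Sorted (descending): 40, 34, 30, 27, 24, 24, 21, 14, 11, 11, 9
The 2 values of 24 share dense rank 5.
The 2 values of 11 share dense rank 8.
Remaining distinct values take the next consecutive integers.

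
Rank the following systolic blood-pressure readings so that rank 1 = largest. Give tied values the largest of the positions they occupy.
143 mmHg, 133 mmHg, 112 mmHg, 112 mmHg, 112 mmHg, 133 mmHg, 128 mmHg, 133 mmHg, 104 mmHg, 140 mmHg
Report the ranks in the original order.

Sorted (descending): 143, 140, 133, 133, 133, 128, 112, 112, 112, 104
The 3 values of 133 occupy positions 3–5 → each gets rank 5.
The 3 values of 112 occupy positions 7–9 → each gets rank 9.

1, 5, 9, 9, 9, 5, 6, 5, 10, 2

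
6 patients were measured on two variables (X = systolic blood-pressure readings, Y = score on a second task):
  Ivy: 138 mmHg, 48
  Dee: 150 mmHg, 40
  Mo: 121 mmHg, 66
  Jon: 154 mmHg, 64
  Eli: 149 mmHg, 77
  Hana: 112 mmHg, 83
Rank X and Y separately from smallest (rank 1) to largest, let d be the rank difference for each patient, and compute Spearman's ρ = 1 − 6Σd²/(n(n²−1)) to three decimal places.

-0.600

Ranks of variable 1: 3, 5, 2, 6, 4, 1
Ranks of variable 2: 2, 1, 4, 3, 5, 6
d = r₁ − r₂: 1, 4, -2, 3, -1, -5
d²: 1, 16, 4, 9, 1, 25; Σd² = 56
ρ = 1 − 6·56/(6·35) = 1 − 336/210 = -0.600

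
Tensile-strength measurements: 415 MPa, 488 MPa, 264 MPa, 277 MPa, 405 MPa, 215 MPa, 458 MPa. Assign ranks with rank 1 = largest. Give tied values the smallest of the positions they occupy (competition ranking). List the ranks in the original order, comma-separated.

3, 1, 6, 5, 4, 7, 2

Sorted (descending): 488, 458, 415, 405, 277, 264, 215
No ties — each value takes its position as its rank.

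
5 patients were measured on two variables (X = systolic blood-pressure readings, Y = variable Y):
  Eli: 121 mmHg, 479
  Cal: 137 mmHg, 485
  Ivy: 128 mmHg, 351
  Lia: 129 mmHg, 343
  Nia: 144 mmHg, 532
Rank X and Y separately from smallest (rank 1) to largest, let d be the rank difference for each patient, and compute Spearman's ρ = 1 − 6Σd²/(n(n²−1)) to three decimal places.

0.600

Ranks of variable 1: 1, 4, 2, 3, 5
Ranks of variable 2: 3, 4, 2, 1, 5
d = r₁ − r₂: -2, 0, 0, 2, 0
d²: 4, 0, 0, 4, 0; Σd² = 8
ρ = 1 − 6·8/(5·24) = 1 − 48/120 = 0.600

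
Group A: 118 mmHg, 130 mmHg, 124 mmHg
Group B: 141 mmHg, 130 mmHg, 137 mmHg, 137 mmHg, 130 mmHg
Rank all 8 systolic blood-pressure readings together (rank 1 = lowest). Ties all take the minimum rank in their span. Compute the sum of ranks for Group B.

Sorted (ascending): 118, 124, 130, 130, 130, 137, 137, 141
The 3 values of 130 occupy positions 3–5 → each gets rank 3.
The 2 values of 137 occupy positions 6–7 → each gets rank 6.
Group B values → pooled ranks: 141→8, 130→3, 137→6, 137→6, 130→3
Rank sum = 8 + 3 + 6 + 6 + 3 = 26

26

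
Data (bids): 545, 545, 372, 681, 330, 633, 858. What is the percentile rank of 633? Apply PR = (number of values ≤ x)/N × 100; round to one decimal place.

71.4

N = 7.
Strictly below 633: 4. Equal to 633: 1.
PR = 5/7 × 100 = 71.4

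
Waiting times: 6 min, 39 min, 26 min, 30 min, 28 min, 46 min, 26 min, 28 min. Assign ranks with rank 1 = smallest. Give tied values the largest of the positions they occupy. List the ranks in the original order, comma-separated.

1, 7, 3, 6, 5, 8, 3, 5

Sorted (ascending): 6, 26, 26, 28, 28, 30, 39, 46
The 2 values of 26 occupy positions 2–3 → each gets rank 3.
The 2 values of 28 occupy positions 4–5 → each gets rank 5.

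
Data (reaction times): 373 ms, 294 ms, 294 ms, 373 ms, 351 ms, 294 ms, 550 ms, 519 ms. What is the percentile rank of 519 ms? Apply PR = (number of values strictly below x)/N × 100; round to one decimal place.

75.0

N = 8.
Strictly below 519: 6. Equal to 519: 1.
PR = 6/8 × 100 = 75.0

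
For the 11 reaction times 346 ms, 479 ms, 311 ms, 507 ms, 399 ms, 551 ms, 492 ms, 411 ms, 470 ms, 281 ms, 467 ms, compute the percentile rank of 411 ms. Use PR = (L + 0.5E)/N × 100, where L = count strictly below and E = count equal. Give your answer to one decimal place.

40.9

N = 11.
Strictly below 411: 4. Equal to 411: 1.
PR = (4 + 0.5·1)/11 × 100 = 40.9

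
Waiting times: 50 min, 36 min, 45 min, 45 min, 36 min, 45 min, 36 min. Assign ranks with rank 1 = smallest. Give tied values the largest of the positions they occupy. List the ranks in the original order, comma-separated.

Sorted (ascending): 36, 36, 36, 45, 45, 45, 50
The 3 values of 36 occupy positions 1–3 → each gets rank 3.
The 3 values of 45 occupy positions 4–6 → each gets rank 6.

7, 3, 6, 6, 3, 6, 3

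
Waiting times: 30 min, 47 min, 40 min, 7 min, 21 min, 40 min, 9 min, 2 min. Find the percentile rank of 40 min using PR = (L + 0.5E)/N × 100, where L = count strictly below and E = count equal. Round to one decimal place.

75.0

N = 8.
Strictly below 40: 5. Equal to 40: 2.
PR = (5 + 0.5·2)/8 × 100 = 75.0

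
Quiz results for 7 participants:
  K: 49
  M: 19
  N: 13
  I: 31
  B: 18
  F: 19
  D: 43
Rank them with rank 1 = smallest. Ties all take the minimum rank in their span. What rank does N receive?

Sorted (ascending): 13, 18, 19, 19, 31, 43, 49
The 2 values of 19 occupy positions 3–4 → each gets rank 3.
N has value 13 → rank 1.

1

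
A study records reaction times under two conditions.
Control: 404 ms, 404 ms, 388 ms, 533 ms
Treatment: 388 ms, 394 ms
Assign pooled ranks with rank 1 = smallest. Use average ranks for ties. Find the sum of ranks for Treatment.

Sorted (ascending): 388, 388, 394, 404, 404, 533
The 2 values of 388 occupy positions 1–2 → average rank (1+2)/2 = 1.5.
The 2 values of 404 occupy positions 4–5 → average rank (4+5)/2 = 4.5.
Treatment values → pooled ranks: 388→1.5, 394→3
Rank sum = 1.5 + 3 = 4.5

4.5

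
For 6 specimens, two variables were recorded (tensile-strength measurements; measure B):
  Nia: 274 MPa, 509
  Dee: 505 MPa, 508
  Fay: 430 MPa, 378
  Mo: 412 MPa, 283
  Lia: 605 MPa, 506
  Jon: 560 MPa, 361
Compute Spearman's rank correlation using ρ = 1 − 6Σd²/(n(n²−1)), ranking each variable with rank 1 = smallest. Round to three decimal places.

Ranks of variable 1: 1, 4, 3, 2, 6, 5
Ranks of variable 2: 6, 5, 3, 1, 4, 2
d = r₁ − r₂: -5, -1, 0, 1, 2, 3
d²: 25, 1, 0, 1, 4, 9; Σd² = 40
ρ = 1 − 6·40/(6·35) = 1 − 240/210 = -0.143

-0.143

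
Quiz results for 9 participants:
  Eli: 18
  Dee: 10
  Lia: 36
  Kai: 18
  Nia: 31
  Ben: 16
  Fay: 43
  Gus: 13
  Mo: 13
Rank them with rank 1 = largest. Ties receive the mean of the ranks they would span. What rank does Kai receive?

4.5

Sorted (descending): 43, 36, 31, 18, 18, 16, 13, 13, 10
The 2 values of 18 occupy positions 4–5 → average rank (4+5)/2 = 4.5.
The 2 values of 13 occupy positions 7–8 → average rank (7+8)/2 = 7.5.
Kai has value 18 → rank 4.5.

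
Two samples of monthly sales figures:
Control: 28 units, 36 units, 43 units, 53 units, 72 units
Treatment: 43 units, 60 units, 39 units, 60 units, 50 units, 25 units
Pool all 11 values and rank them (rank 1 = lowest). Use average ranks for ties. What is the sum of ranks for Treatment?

Sorted (ascending): 25, 28, 36, 39, 43, 43, 50, 53, 60, 60, 72
The 2 values of 43 occupy positions 5–6 → average rank (5+6)/2 = 5.5.
The 2 values of 60 occupy positions 9–10 → average rank (9+10)/2 = 9.5.
Treatment values → pooled ranks: 43→5.5, 60→9.5, 39→4, 60→9.5, 50→7, 25→1
Rank sum = 5.5 + 9.5 + 4 + 9.5 + 7 + 1 = 36.5

36.5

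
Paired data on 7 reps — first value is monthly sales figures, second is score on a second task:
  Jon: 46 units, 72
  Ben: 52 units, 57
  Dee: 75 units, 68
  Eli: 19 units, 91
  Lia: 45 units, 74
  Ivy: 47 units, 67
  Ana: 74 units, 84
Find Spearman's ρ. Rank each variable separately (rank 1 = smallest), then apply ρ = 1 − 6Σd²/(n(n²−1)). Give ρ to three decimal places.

-0.464

Ranks of variable 1: 3, 5, 7, 1, 2, 4, 6
Ranks of variable 2: 4, 1, 3, 7, 5, 2, 6
d = r₁ − r₂: -1, 4, 4, -6, -3, 2, 0
d²: 1, 16, 16, 36, 9, 4, 0; Σd² = 82
ρ = 1 − 6·82/(7·48) = 1 − 492/336 = -0.464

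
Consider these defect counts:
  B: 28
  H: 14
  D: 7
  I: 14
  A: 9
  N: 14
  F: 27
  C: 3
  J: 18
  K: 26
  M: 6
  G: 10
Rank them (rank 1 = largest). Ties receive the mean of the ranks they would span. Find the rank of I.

Sorted (descending): 28, 27, 26, 18, 14, 14, 14, 10, 9, 7, 6, 3
The 3 values of 14 occupy positions 5–7 → average rank 6.
I has value 14 → rank 6.

6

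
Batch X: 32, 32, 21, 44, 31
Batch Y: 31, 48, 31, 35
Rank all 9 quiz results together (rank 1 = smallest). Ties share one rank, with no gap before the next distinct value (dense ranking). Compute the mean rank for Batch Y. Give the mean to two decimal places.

3.50

Sorted (ascending): 21, 31, 31, 31, 32, 32, 35, 44, 48
The 3 values of 31 share dense rank 2.
The 2 values of 32 share dense rank 3.
Remaining distinct values take the next consecutive integers.
Batch Y values → pooled ranks: 31→2, 48→6, 31→2, 35→4
Mean rank = (2 + 6 + 2 + 4) / 4 = 3.50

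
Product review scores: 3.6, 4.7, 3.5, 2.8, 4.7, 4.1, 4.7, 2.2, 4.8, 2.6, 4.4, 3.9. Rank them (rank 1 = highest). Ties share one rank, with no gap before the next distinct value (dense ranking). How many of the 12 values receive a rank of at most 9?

Sorted (descending): 4.8, 4.7, 4.7, 4.7, 4.4, 4.1, 3.9, 3.6, 3.5, 2.8, 2.6, 2.2
The 3 values of 4.7 share dense rank 2.
Remaining distinct values take the next consecutive integers.
Ranks ≤ 9: {1, 2, 2, 2, 3, 4, 5, 6, 7, 8, 9} → 11 values.

11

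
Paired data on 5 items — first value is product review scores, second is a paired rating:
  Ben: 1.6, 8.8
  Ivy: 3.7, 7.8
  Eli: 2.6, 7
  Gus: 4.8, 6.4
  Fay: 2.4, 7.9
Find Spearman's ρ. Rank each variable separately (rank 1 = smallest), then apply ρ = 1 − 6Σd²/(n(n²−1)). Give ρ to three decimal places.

Ranks of variable 1: 1, 4, 3, 5, 2
Ranks of variable 2: 5, 3, 2, 1, 4
d = r₁ − r₂: -4, 1, 1, 4, -2
d²: 16, 1, 1, 16, 4; Σd² = 38
ρ = 1 − 6·38/(5·24) = 1 − 228/120 = -0.900

-0.900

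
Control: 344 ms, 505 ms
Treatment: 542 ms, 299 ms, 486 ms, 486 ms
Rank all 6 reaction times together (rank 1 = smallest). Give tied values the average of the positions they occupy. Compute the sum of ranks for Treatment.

14

Sorted (ascending): 299, 344, 486, 486, 505, 542
The 2 values of 486 occupy positions 3–4 → average rank (3+4)/2 = 3.5.
Treatment values → pooled ranks: 542→6, 299→1, 486→3.5, 486→3.5
Rank sum = 6 + 1 + 3.5 + 3.5 = 14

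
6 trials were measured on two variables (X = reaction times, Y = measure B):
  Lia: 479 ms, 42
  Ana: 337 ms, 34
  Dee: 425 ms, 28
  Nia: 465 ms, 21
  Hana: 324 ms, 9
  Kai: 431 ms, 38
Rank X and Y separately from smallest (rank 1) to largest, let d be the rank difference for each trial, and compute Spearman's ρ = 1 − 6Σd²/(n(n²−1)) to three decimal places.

Ranks of variable 1: 6, 2, 3, 5, 1, 4
Ranks of variable 2: 6, 4, 3, 2, 1, 5
d = r₁ − r₂: 0, -2, 0, 3, 0, -1
d²: 0, 4, 0, 9, 0, 1; Σd² = 14
ρ = 1 − 6·14/(6·35) = 1 − 84/210 = 0.600

0.600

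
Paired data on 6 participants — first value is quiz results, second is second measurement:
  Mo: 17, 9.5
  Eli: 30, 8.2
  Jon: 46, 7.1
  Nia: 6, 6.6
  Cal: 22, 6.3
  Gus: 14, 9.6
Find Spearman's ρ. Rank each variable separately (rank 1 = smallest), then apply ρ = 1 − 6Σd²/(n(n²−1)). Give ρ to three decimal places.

Ranks of variable 1: 3, 5, 6, 1, 4, 2
Ranks of variable 2: 5, 4, 3, 2, 1, 6
d = r₁ − r₂: -2, 1, 3, -1, 3, -4
d²: 4, 1, 9, 1, 9, 16; Σd² = 40
ρ = 1 − 6·40/(6·35) = 1 − 240/210 = -0.143

-0.143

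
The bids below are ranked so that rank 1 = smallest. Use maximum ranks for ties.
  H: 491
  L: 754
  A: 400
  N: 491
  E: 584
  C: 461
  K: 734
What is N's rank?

Sorted (ascending): 400, 461, 491, 491, 584, 734, 754
The 2 values of 491 occupy positions 3–4 → each gets rank 4.
N has value 491 → rank 4.

4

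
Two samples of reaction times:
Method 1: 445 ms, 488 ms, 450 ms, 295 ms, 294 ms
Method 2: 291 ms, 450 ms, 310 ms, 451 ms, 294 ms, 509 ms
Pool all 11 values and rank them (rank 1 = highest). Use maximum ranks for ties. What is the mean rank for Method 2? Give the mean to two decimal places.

Sorted (descending): 509, 488, 451, 450, 450, 445, 310, 295, 294, 294, 291
The 2 values of 450 occupy positions 4–5 → each gets rank 5.
The 2 values of 294 occupy positions 9–10 → each gets rank 10.
Method 2 values → pooled ranks: 291→11, 450→5, 310→7, 451→3, 294→10, 509→1
Mean rank = (11 + 5 + 7 + 3 + 10 + 1) / 6 = 6.17

6.17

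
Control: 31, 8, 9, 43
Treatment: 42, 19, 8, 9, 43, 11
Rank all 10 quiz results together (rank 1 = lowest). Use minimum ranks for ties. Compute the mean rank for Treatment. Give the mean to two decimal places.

5.33

Sorted (ascending): 8, 8, 9, 9, 11, 19, 31, 42, 43, 43
The 2 values of 8 occupy positions 1–2 → each gets rank 1.
The 2 values of 9 occupy positions 3–4 → each gets rank 3.
The 2 values of 43 occupy positions 9–10 → each gets rank 9.
Treatment values → pooled ranks: 42→8, 19→6, 8→1, 9→3, 43→9, 11→5
Mean rank = (8 + 6 + 1 + 3 + 9 + 5) / 6 = 5.33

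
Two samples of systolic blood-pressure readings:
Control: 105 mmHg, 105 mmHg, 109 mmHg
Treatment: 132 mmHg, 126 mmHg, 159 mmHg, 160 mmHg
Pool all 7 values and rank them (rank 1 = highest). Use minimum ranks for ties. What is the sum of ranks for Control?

Sorted (descending): 160, 159, 132, 126, 109, 105, 105
The 2 values of 105 occupy positions 6–7 → each gets rank 6.
Control values → pooled ranks: 105→6, 105→6, 109→5
Rank sum = 6 + 6 + 5 = 17

17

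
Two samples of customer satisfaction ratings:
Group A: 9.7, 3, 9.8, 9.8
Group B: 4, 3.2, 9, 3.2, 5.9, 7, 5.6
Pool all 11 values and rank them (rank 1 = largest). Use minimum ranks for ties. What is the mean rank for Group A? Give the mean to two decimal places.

Sorted (descending): 9.8, 9.8, 9.7, 9, 7, 5.9, 5.6, 4, 3.2, 3.2, 3
The 2 values of 9.8 occupy positions 1–2 → each gets rank 1.
The 2 values of 3.2 occupy positions 9–10 → each gets rank 9.
Group A values → pooled ranks: 9.7→3, 3→11, 9.8→1, 9.8→1
Mean rank = (3 + 11 + 1 + 1) / 4 = 4.00

4.00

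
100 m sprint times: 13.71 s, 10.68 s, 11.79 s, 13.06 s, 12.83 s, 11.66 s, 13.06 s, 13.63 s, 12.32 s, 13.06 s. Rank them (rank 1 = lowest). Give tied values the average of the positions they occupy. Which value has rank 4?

Sorted (ascending): 10.68, 11.66, 11.79, 12.32, 12.83, 13.06, 13.06, 13.06, 13.63, 13.71
The 3 values of 13.06 occupy positions 6–8 → average rank 7.
Rank 4 → value 12.32.

12.32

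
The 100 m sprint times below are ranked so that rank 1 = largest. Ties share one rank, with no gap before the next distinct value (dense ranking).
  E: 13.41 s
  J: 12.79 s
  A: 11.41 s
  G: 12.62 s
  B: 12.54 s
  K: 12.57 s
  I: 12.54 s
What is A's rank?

6

Sorted (descending): 13.41, 12.79, 12.62, 12.57, 12.54, 12.54, 11.41
The 2 values of 12.54 share dense rank 5.
Remaining distinct values take the next consecutive integers.
A has value 11.41 s → rank 6.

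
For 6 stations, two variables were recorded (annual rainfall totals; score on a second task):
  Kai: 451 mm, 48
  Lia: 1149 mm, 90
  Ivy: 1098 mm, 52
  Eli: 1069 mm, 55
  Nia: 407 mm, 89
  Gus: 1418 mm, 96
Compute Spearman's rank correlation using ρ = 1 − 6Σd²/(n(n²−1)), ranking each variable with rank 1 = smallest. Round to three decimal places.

Ranks of variable 1: 2, 5, 4, 3, 1, 6
Ranks of variable 2: 1, 5, 2, 3, 4, 6
d = r₁ − r₂: 1, 0, 2, 0, -3, 0
d²: 1, 0, 4, 0, 9, 0; Σd² = 14
ρ = 1 − 6·14/(6·35) = 1 − 84/210 = 0.600

0.600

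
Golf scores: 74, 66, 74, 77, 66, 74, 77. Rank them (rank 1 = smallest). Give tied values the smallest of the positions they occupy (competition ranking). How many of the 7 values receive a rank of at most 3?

5

Sorted (ascending): 66, 66, 74, 74, 74, 77, 77
The 2 values of 66 occupy positions 1–2 → each gets rank 1.
The 3 values of 74 occupy positions 3–5 → each gets rank 3.
The 2 values of 77 occupy positions 6–7 → each gets rank 6.
Ranks ≤ 3: {1, 1, 3, 3, 3} → 5 values.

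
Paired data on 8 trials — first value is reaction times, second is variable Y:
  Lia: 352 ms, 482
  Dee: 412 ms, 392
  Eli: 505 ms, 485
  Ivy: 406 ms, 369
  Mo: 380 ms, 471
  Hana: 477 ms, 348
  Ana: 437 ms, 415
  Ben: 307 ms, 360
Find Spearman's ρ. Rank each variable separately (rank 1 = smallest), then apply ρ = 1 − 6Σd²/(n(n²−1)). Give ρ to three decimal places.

0.119

Ranks of variable 1: 2, 5, 8, 4, 3, 7, 6, 1
Ranks of variable 2: 7, 4, 8, 3, 6, 1, 5, 2
d = r₁ − r₂: -5, 1, 0, 1, -3, 6, 1, -1
d²: 25, 1, 0, 1, 9, 36, 1, 1; Σd² = 74
ρ = 1 − 6·74/(8·63) = 1 − 444/504 = 0.119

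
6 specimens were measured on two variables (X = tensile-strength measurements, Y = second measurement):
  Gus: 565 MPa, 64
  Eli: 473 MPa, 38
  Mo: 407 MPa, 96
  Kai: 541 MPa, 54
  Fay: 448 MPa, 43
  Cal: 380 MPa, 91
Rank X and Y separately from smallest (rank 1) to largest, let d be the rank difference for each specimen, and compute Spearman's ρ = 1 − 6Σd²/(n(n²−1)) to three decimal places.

Ranks of variable 1: 6, 4, 2, 5, 3, 1
Ranks of variable 2: 4, 1, 6, 3, 2, 5
d = r₁ − r₂: 2, 3, -4, 2, 1, -4
d²: 4, 9, 16, 4, 1, 16; Σd² = 50
ρ = 1 − 6·50/(6·35) = 1 − 300/210 = -0.429

-0.429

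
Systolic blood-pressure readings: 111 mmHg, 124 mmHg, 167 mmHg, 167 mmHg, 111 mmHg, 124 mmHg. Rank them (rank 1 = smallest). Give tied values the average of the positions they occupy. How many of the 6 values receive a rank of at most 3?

Sorted (ascending): 111, 111, 124, 124, 167, 167
The 2 values of 111 occupy positions 1–2 → average rank (1+2)/2 = 1.5.
The 2 values of 124 occupy positions 3–4 → average rank (3+4)/2 = 3.5.
The 2 values of 167 occupy positions 5–6 → average rank (5+6)/2 = 5.5.
Ranks ≤ 3: {1.5, 1.5} → 2 values.

2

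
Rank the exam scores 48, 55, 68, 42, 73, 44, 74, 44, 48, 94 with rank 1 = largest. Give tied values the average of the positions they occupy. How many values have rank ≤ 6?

Sorted (descending): 94, 74, 73, 68, 55, 48, 48, 44, 44, 42
The 2 values of 48 occupy positions 6–7 → average rank (6+7)/2 = 6.5.
The 2 values of 44 occupy positions 8–9 → average rank (8+9)/2 = 8.5.
Ranks ≤ 6: {1, 2, 3, 4, 5} → 5 values.

5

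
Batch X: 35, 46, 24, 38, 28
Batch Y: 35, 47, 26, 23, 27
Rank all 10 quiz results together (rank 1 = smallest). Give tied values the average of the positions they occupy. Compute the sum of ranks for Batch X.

Sorted (ascending): 23, 24, 26, 27, 28, 35, 35, 38, 46, 47
The 2 values of 35 occupy positions 6–7 → average rank (6+7)/2 = 6.5.
Batch X values → pooled ranks: 35→6.5, 46→9, 24→2, 38→8, 28→5
Rank sum = 6.5 + 9 + 2 + 8 + 5 = 30.5

30.5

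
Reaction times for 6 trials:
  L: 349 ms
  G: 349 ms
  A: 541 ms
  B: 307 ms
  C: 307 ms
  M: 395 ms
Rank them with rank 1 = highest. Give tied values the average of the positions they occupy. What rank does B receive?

5.5

Sorted (descending): 541, 395, 349, 349, 307, 307
The 2 values of 349 occupy positions 3–4 → average rank (3+4)/2 = 3.5.
The 2 values of 307 occupy positions 5–6 → average rank (5+6)/2 = 5.5.
B has value 307 ms → rank 5.5.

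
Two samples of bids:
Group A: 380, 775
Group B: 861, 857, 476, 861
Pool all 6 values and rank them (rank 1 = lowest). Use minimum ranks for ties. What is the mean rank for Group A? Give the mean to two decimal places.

2.00

Sorted (ascending): 380, 476, 775, 857, 861, 861
The 2 values of 861 occupy positions 5–6 → each gets rank 5.
Group A values → pooled ranks: 380→1, 775→3
Mean rank = (1 + 3) / 2 = 2.00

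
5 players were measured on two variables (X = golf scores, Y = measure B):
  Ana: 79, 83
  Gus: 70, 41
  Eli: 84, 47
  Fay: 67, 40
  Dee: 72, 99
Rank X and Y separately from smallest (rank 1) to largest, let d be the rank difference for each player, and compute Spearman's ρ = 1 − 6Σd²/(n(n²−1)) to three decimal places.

0.600

Ranks of variable 1: 4, 2, 5, 1, 3
Ranks of variable 2: 4, 2, 3, 1, 5
d = r₁ − r₂: 0, 0, 2, 0, -2
d²: 0, 0, 4, 0, 4; Σd² = 8
ρ = 1 − 6·8/(5·24) = 1 − 48/120 = 0.600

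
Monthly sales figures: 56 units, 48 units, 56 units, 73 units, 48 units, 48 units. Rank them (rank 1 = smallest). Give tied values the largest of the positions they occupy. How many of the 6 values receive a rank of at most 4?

Sorted (ascending): 48, 48, 48, 56, 56, 73
The 3 values of 48 occupy positions 1–3 → each gets rank 3.
The 2 values of 56 occupy positions 4–5 → each gets rank 5.
Ranks ≤ 4: {3, 3, 3} → 3 values.

3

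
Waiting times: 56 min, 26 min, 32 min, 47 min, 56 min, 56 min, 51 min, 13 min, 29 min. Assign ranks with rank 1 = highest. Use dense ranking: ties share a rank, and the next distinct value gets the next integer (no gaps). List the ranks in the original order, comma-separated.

1, 6, 4, 3, 1, 1, 2, 7, 5

Sorted (descending): 56, 56, 56, 51, 47, 32, 29, 26, 13
The 3 values of 56 share dense rank 1.
Remaining distinct values take the next consecutive integers.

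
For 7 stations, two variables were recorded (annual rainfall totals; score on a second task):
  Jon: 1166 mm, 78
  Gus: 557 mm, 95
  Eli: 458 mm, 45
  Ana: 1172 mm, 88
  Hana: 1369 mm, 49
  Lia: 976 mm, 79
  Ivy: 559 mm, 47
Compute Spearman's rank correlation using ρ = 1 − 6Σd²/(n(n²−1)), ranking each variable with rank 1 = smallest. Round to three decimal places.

0.214

Ranks of variable 1: 5, 2, 1, 6, 7, 4, 3
Ranks of variable 2: 4, 7, 1, 6, 3, 5, 2
d = r₁ − r₂: 1, -5, 0, 0, 4, -1, 1
d²: 1, 25, 0, 0, 16, 1, 1; Σd² = 44
ρ = 1 − 6·44/(7·48) = 1 − 264/336 = 0.214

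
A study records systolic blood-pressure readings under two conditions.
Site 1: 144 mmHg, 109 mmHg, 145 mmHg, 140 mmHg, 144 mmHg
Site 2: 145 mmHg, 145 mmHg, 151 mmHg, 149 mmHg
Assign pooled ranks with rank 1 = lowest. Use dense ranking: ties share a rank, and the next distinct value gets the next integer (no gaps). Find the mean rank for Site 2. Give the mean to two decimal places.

Sorted (ascending): 109, 140, 144, 144, 145, 145, 145, 149, 151
The 2 values of 144 share dense rank 3.
The 3 values of 145 share dense rank 4.
Remaining distinct values take the next consecutive integers.
Site 2 values → pooled ranks: 145→4, 145→4, 151→6, 149→5
Mean rank = (4 + 4 + 6 + 5) / 4 = 4.75

4.75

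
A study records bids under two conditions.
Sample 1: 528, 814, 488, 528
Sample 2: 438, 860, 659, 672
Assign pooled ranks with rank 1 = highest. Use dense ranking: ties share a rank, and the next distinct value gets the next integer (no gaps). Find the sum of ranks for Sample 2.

Sorted (descending): 860, 814, 672, 659, 528, 528, 488, 438
The 2 values of 528 share dense rank 5.
Remaining distinct values take the next consecutive integers.
Sample 2 values → pooled ranks: 438→7, 860→1, 659→4, 672→3
Rank sum = 7 + 1 + 4 + 3 = 15

15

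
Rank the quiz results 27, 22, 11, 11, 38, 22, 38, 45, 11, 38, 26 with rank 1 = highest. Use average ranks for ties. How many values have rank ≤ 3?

4

Sorted (descending): 45, 38, 38, 38, 27, 26, 22, 22, 11, 11, 11
The 3 values of 38 occupy positions 2–4 → average rank 3.
The 2 values of 22 occupy positions 7–8 → average rank (7+8)/2 = 7.5.
The 3 values of 11 occupy positions 9–11 → average rank 10.
Ranks ≤ 3: {1, 3, 3, 3} → 4 values.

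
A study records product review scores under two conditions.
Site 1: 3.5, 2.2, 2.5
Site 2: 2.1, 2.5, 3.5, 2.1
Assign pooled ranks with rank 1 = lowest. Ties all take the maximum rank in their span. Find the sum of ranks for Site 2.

Sorted (ascending): 2.1, 2.1, 2.2, 2.5, 2.5, 3.5, 3.5
The 2 values of 2.1 occupy positions 1–2 → each gets rank 2.
The 2 values of 2.5 occupy positions 4–5 → each gets rank 5.
The 2 values of 3.5 occupy positions 6–7 → each gets rank 7.
Site 2 values → pooled ranks: 2.1→2, 2.5→5, 3.5→7, 2.1→2
Rank sum = 2 + 5 + 7 + 2 = 16

16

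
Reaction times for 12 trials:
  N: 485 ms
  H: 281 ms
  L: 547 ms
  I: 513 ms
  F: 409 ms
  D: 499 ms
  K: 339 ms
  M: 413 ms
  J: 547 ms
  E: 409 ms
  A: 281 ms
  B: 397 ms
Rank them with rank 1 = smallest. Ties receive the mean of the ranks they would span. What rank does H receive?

1.5

Sorted (ascending): 281, 281, 339, 397, 409, 409, 413, 485, 499, 513, 547, 547
The 2 values of 281 occupy positions 1–2 → average rank (1+2)/2 = 1.5.
The 2 values of 409 occupy positions 5–6 → average rank (5+6)/2 = 5.5.
The 2 values of 547 occupy positions 11–12 → average rank (11+12)/2 = 11.5.
H has value 281 ms → rank 1.5.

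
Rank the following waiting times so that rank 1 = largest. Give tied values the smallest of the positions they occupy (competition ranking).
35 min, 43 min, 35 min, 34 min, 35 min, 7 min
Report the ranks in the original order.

Sorted (descending): 43, 35, 35, 35, 34, 7
The 3 values of 35 occupy positions 2–4 → each gets rank 2.

2, 1, 2, 5, 2, 6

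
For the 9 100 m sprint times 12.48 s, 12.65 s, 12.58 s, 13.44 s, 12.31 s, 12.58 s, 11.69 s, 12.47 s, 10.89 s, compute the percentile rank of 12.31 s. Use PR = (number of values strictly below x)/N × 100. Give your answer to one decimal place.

22.2

N = 9.
Strictly below 12.31: 2. Equal to 12.31: 1.
PR = 2/9 × 100 = 22.2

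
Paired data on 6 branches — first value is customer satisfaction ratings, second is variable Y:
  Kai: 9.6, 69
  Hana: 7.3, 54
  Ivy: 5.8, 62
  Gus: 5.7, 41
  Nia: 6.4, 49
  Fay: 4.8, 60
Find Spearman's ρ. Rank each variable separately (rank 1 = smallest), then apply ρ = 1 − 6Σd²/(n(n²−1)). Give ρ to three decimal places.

0.371

Ranks of variable 1: 6, 5, 3, 2, 4, 1
Ranks of variable 2: 6, 3, 5, 1, 2, 4
d = r₁ − r₂: 0, 2, -2, 1, 2, -3
d²: 0, 4, 4, 1, 4, 9; Σd² = 22
ρ = 1 − 6·22/(6·35) = 1 − 132/210 = 0.371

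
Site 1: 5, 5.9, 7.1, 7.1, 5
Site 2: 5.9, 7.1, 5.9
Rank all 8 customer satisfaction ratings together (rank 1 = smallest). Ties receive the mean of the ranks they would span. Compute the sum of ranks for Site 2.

15

Sorted (ascending): 5, 5, 5.9, 5.9, 5.9, 7.1, 7.1, 7.1
The 2 values of 5 occupy positions 1–2 → average rank (1+2)/2 = 1.5.
The 3 values of 5.9 occupy positions 3–5 → average rank 4.
The 3 values of 7.1 occupy positions 6–8 → average rank 7.
Site 2 values → pooled ranks: 5.9→4, 7.1→7, 5.9→4
Rank sum = 4 + 7 + 4 = 15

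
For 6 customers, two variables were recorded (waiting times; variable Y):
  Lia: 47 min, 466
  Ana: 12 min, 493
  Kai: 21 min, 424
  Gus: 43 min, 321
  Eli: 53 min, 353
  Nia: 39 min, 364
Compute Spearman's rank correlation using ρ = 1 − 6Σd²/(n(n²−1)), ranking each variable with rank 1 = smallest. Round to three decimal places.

Ranks of variable 1: 5, 1, 2, 4, 6, 3
Ranks of variable 2: 5, 6, 4, 1, 2, 3
d = r₁ − r₂: 0, -5, -2, 3, 4, 0
d²: 0, 25, 4, 9, 16, 0; Σd² = 54
ρ = 1 − 6·54/(6·35) = 1 − 324/210 = -0.543

-0.543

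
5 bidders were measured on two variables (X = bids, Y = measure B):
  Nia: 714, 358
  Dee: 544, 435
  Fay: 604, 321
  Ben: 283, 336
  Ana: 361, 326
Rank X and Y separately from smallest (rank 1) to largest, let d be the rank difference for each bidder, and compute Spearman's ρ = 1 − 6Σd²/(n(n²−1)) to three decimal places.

Ranks of variable 1: 5, 3, 4, 1, 2
Ranks of variable 2: 4, 5, 1, 3, 2
d = r₁ − r₂: 1, -2, 3, -2, 0
d²: 1, 4, 9, 4, 0; Σd² = 18
ρ = 1 − 6·18/(5·24) = 1 − 108/120 = 0.100

0.100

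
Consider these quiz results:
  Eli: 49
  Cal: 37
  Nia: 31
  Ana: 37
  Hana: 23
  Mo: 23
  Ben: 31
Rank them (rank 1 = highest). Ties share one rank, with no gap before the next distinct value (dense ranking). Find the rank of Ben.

Sorted (descending): 49, 37, 37, 31, 31, 23, 23
The 2 values of 37 share dense rank 2.
The 2 values of 31 share dense rank 3.
The 2 values of 23 share dense rank 4.
Remaining distinct values take the next consecutive integers.
Ben has value 31 → rank 3.

3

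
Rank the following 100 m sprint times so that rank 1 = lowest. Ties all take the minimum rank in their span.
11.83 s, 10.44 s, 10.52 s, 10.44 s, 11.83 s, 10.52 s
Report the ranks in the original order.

5, 1, 3, 1, 5, 3

Sorted (ascending): 10.44, 10.44, 10.52, 10.52, 11.83, 11.83
The 2 values of 10.44 occupy positions 1–2 → each gets rank 1.
The 2 values of 10.52 occupy positions 3–4 → each gets rank 3.
The 2 values of 11.83 occupy positions 5–6 → each gets rank 5.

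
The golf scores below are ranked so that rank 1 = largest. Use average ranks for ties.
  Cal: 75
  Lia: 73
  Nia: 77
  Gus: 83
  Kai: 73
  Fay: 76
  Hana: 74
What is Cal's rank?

Sorted (descending): 83, 77, 76, 75, 74, 73, 73
The 2 values of 73 occupy positions 6–7 → average rank (6+7)/2 = 6.5.
Cal has value 75 → rank 4.

4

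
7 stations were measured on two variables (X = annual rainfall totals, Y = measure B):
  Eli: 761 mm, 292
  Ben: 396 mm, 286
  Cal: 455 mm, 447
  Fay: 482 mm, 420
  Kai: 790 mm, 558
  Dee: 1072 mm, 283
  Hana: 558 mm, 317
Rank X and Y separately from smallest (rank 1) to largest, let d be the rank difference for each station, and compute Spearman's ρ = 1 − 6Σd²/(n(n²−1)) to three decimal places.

-0.107

Ranks of variable 1: 5, 1, 2, 3, 6, 7, 4
Ranks of variable 2: 3, 2, 6, 5, 7, 1, 4
d = r₁ − r₂: 2, -1, -4, -2, -1, 6, 0
d²: 4, 1, 16, 4, 1, 36, 0; Σd² = 62
ρ = 1 − 6·62/(7·48) = 1 − 372/336 = -0.107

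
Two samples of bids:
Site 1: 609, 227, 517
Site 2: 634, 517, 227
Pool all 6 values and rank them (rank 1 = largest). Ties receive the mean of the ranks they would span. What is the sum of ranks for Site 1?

11

Sorted (descending): 634, 609, 517, 517, 227, 227
The 2 values of 517 occupy positions 3–4 → average rank (3+4)/2 = 3.5.
The 2 values of 227 occupy positions 5–6 → average rank (5+6)/2 = 5.5.
Site 1 values → pooled ranks: 609→2, 227→5.5, 517→3.5
Rank sum = 2 + 5.5 + 3.5 = 11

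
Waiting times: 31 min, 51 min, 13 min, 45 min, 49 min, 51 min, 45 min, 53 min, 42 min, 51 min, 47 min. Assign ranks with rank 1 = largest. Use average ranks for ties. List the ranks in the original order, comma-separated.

10, 3, 11, 7.5, 5, 3, 7.5, 1, 9, 3, 6

Sorted (descending): 53, 51, 51, 51, 49, 47, 45, 45, 42, 31, 13
The 3 values of 51 occupy positions 2–4 → average rank 3.
The 2 values of 45 occupy positions 7–8 → average rank (7+8)/2 = 7.5.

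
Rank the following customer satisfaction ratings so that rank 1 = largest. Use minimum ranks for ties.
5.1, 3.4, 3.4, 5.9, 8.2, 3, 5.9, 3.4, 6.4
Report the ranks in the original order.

5, 6, 6, 3, 1, 9, 3, 6, 2

Sorted (descending): 8.2, 6.4, 5.9, 5.9, 5.1, 3.4, 3.4, 3.4, 3
The 2 values of 5.9 occupy positions 3–4 → each gets rank 3.
The 3 values of 3.4 occupy positions 6–8 → each gets rank 6.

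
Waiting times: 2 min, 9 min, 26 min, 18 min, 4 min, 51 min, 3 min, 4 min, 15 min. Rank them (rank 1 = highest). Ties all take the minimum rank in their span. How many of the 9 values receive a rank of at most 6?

Sorted (descending): 51, 26, 18, 15, 9, 4, 4, 3, 2
The 2 values of 4 occupy positions 6–7 → each gets rank 6.
Ranks ≤ 6: {1, 2, 3, 4, 5, 6, 6} → 7 values.

7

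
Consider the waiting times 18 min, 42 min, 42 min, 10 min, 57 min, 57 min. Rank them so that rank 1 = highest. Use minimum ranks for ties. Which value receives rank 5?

Sorted (descending): 57, 57, 42, 42, 18, 10
The 2 values of 57 occupy positions 1–2 → each gets rank 1.
The 2 values of 42 occupy positions 3–4 → each gets rank 3.
Rank 5 → value 18.

18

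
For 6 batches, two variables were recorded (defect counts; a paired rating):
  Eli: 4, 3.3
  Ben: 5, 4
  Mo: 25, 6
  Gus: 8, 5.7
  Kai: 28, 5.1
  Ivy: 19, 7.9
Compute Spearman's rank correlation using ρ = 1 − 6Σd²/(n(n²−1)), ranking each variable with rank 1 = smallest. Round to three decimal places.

Ranks of variable 1: 1, 2, 5, 3, 6, 4
Ranks of variable 2: 1, 2, 5, 4, 3, 6
d = r₁ − r₂: 0, 0, 0, -1, 3, -2
d²: 0, 0, 0, 1, 9, 4; Σd² = 14
ρ = 1 − 6·14/(6·35) = 1 − 84/210 = 0.600

0.600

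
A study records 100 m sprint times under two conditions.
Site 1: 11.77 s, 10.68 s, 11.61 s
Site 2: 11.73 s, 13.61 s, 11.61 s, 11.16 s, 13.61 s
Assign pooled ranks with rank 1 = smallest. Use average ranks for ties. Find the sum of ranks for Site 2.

Sorted (ascending): 10.68, 11.16, 11.61, 11.61, 11.73, 11.77, 13.61, 13.61
The 2 values of 11.61 occupy positions 3–4 → average rank (3+4)/2 = 3.5.
The 2 values of 13.61 occupy positions 7–8 → average rank (7+8)/2 = 7.5.
Site 2 values → pooled ranks: 11.73→5, 13.61→7.5, 11.61→3.5, 11.16→2, 13.61→7.5
Rank sum = 5 + 7.5 + 3.5 + 2 + 7.5 = 25.5

25.5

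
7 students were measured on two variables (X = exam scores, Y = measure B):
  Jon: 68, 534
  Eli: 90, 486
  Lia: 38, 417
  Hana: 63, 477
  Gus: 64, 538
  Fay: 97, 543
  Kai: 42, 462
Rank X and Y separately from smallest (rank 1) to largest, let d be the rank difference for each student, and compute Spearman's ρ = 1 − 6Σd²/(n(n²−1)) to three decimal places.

0.857

Ranks of variable 1: 5, 6, 1, 3, 4, 7, 2
Ranks of variable 2: 5, 4, 1, 3, 6, 7, 2
d = r₁ − r₂: 0, 2, 0, 0, -2, 0, 0
d²: 0, 4, 0, 0, 4, 0, 0; Σd² = 8
ρ = 1 − 6·8/(7·48) = 1 − 48/336 = 0.857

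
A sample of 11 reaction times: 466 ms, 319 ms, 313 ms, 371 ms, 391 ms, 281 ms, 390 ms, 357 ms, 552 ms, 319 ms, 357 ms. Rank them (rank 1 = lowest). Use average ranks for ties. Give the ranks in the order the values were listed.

10, 3.5, 2, 7, 9, 1, 8, 5.5, 11, 3.5, 5.5

Sorted (ascending): 281, 313, 319, 319, 357, 357, 371, 390, 391, 466, 552
The 2 values of 319 occupy positions 3–4 → average rank (3+4)/2 = 3.5.
The 2 values of 357 occupy positions 5–6 → average rank (5+6)/2 = 5.5.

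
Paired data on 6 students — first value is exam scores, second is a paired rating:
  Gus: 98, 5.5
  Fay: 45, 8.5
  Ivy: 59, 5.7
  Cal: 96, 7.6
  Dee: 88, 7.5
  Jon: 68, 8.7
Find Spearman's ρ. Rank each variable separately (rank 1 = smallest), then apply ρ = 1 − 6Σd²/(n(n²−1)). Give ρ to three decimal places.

-0.486

Ranks of variable 1: 6, 1, 2, 5, 4, 3
Ranks of variable 2: 1, 5, 2, 4, 3, 6
d = r₁ − r₂: 5, -4, 0, 1, 1, -3
d²: 25, 16, 0, 1, 1, 9; Σd² = 52
ρ = 1 − 6·52/(6·35) = 1 − 312/210 = -0.486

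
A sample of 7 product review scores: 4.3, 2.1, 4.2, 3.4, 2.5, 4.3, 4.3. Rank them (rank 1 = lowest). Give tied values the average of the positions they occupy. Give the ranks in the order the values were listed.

Sorted (ascending): 2.1, 2.5, 3.4, 4.2, 4.3, 4.3, 4.3
The 3 values of 4.3 occupy positions 5–7 → average rank 6.

6, 1, 4, 3, 2, 6, 6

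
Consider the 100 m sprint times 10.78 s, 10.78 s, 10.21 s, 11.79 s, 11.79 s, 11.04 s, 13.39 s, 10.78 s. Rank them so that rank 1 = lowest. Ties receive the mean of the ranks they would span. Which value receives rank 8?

13.39

Sorted (ascending): 10.21, 10.78, 10.78, 10.78, 11.04, 11.79, 11.79, 13.39
The 3 values of 10.78 occupy positions 2–4 → average rank 3.
The 2 values of 11.79 occupy positions 6–7 → average rank (6+7)/2 = 6.5.
Rank 8 → value 13.39.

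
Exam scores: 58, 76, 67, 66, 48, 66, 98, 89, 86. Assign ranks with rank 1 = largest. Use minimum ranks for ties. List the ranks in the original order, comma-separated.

Sorted (descending): 98, 89, 86, 76, 67, 66, 66, 58, 48
The 2 values of 66 occupy positions 6–7 → each gets rank 6.

8, 4, 5, 6, 9, 6, 1, 2, 3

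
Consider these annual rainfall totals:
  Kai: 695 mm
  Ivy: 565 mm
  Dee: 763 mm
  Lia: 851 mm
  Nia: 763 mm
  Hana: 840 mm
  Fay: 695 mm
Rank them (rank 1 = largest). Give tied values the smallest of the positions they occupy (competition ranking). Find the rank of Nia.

Sorted (descending): 851, 840, 763, 763, 695, 695, 565
The 2 values of 763 occupy positions 3–4 → each gets rank 3.
The 2 values of 695 occupy positions 5–6 → each gets rank 5.
Nia has value 763 mm → rank 3.

3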